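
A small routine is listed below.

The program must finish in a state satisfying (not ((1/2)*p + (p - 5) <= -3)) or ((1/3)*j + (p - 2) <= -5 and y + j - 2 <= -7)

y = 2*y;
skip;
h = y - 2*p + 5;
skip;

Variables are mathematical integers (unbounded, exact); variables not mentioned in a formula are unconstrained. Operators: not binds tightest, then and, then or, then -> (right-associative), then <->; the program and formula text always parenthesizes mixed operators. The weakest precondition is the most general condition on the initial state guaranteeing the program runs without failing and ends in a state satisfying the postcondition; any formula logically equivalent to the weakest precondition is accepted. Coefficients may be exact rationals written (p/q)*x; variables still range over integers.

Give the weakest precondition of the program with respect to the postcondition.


Working backward. After the program, the postcondition (not ((1/2)*p + (p - 5) <= -3)) or ((1/3)*j + (p - 2) <= -5 and y + j - 2 <= -7) must hold; in canonical form it is (not ((3/2)*p <= 2)) or ((1/3)*j + p <= -3 and j + y <= -5).
Before skip: (not ((3/2)*p <= 2)) or ((1/3)*j + p <= -3 and j + y <= -5)
Before h := y - 2*p + 5: (not ((3/2)*p <= 2)) or ((1/3)*j + p <= -3 and j + y <= -5)
Before skip: (not ((3/2)*p <= 2)) or ((1/3)*j + p <= -3 and j + y <= -5)
Before y := 2*y: (not ((3/2)*p <= 2)) or ((1/3)*j + p <= -3 and j + 2*y <= -5)
Answer: WP = (not ((3/2)*p <= 2)) or ((1/3)*j + p <= -3 and j + 2*y <= -5)


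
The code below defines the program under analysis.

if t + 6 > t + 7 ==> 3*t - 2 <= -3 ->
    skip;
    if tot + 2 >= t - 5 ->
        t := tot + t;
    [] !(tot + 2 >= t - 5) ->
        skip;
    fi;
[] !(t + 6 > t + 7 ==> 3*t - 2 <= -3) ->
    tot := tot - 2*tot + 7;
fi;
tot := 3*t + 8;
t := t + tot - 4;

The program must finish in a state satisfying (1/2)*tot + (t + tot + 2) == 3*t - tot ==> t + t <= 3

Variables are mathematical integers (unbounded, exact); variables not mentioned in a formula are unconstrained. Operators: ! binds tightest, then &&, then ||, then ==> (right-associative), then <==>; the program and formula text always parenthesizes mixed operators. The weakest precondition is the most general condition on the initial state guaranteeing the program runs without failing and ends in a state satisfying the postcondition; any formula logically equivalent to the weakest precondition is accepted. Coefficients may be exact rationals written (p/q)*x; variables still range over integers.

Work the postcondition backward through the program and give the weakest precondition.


Working backward. After the program, the postcondition (1/2)*tot + (t + tot + 2) == 3*t - tot ==> t + t <= 3 must hold; in canonical form it is (5/2)*tot == 2*t - 2 ==> 2*t <= 3.
Before t := t + tot - 4: (1/2)*tot == 2*t - 10 ==> 2*t + 2*tot <= 11
Before tot := 3*t + 8: (1/2)*t == 14 ==> 8*t <= -5
Then branch requires (tot >= t - 7 ==> ((1/2)*t + (1/2)*tot == 14 ==> 8*t + 8*tot <= -5)) && ((!(tot >= t - 7)) ==> ((1/2)*t == 14 ==> 8*t <= -5)); else branch requires (1/2)*t == 14 ==> 8*t <= -5.
Before the if: (tot >= t - 7 ==> ((1/2)*t + (1/2)*tot == 14 ==> 8*t + 8*tot <= -5)) && ((!(tot >= t - 7)) ==> ((1/2)*t == 14 ==> 8*t <= -5))
Answer: WP = (tot >= t - 7 ==> ((1/2)*t + (1/2)*tot == 14 ==> 8*t + 8*tot <= -5)) && ((!(tot >= t - 7)) ==> ((1/2)*t == 14 ==> 8*t <= -5))


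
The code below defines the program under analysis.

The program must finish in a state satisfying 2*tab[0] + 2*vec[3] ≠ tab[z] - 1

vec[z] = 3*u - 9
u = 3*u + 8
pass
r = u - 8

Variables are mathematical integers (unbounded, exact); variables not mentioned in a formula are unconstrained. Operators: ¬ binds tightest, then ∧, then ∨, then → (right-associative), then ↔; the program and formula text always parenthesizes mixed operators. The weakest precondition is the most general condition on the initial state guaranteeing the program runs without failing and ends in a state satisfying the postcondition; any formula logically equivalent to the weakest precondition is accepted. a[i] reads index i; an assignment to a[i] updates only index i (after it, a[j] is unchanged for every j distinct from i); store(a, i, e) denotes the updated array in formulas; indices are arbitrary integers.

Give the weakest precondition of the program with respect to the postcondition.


Working backward. After the program, 2*tab[0] + 2*vec[3] ≠ tab[z] - 1 must hold.
Before r := u - 8: 2*tab[0] + 2*vec[3] ≠ tab[z] - 1
Before skip: 2*tab[0] + 2*vec[3] ≠ tab[z] - 1
Before u := 3*u + 8: 2*tab[0] + 2*vec[3] ≠ tab[z] - 1
Before vec[z] := 3*u - 9: 2*tab[0] + 2*store(vec, z, 3*u - 9)[3] ≠ tab[z] - 1
Answer: WP = 2*tab[0] + 2*store(vec, z, 3*u - 9)[3] ≠ tab[z] - 1


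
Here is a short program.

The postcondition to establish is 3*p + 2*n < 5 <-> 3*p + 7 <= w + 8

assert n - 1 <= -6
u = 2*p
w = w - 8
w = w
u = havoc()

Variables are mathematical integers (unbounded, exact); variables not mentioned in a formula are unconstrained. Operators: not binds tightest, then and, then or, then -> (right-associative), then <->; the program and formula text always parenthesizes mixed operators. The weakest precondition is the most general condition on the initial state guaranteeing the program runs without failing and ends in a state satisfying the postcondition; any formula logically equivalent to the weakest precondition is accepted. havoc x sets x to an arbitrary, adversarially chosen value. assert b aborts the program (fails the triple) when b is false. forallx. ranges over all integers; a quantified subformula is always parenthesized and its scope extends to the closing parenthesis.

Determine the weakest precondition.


Working backward. After the program, the postcondition 3*p + 2*n < 5 <-> 3*p + 7 <= w + 8 must hold; in canonical form it is 2*n + 3*p < 5 <-> 3*p <= w + 1.
Before havoc u: 2*n + 3*p < 5 <-> 3*p <= w + 1
Before w := w: 2*n + 3*p < 5 <-> 3*p <= w + 1
Before w := w - 8: 2*n + 3*p < 5 <-> 3*p <= w - 7
Before u := 2*p: 2*n + 3*p < 5 <-> 3*p <= w - 7
Before assert n - 1 <= -6: n <= -5 and (2*n + 3*p < 5 <-> 3*p <= w - 7)
Answer: WP = n <= -5 and (2*n + 3*p < 5 <-> 3*p <= w - 7)


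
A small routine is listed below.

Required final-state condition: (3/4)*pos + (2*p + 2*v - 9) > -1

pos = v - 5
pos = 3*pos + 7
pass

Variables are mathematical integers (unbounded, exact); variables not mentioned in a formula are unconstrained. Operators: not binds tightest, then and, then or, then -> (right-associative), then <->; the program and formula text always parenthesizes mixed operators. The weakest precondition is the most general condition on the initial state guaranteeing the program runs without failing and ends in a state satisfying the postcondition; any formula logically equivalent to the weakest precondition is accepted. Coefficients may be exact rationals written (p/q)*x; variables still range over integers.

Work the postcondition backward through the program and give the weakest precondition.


Working backward. After the program, the postcondition (3/4)*pos + (2*p + 2*v - 9) > -1 must hold; in canonical form it is 2*p + (3/4)*pos + 2*v > 8.
Before skip: 2*p + (3/4)*pos + 2*v > 8
Before pos := 3*pos + 7: 2*p + (9/4)*pos + 2*v > 11/4
Before pos := v - 5: 2*p + (17/4)*v > 14
Answer: WP = 2*p + (17/4)*v > 14


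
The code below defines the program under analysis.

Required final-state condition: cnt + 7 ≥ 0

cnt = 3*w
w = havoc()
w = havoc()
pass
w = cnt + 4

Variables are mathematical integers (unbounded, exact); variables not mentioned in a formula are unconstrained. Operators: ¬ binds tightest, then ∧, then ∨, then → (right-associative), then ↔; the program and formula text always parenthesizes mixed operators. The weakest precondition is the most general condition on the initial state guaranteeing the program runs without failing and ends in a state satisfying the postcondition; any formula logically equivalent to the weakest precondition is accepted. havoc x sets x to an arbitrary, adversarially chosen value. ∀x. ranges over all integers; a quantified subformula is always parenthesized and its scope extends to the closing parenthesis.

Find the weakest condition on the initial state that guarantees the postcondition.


Working backward. After the program, the postcondition cnt + 7 ≥ 0 must hold; in canonical form it is cnt ≥ -7.
Before w := cnt + 4: cnt ≥ -7
Before skip: cnt ≥ -7
Before havoc w: cnt ≥ -7
Before havoc w: cnt ≥ -7
Before cnt := 3*w: 3*w ≥ -7
Answer: WP = 3*w ≥ -7


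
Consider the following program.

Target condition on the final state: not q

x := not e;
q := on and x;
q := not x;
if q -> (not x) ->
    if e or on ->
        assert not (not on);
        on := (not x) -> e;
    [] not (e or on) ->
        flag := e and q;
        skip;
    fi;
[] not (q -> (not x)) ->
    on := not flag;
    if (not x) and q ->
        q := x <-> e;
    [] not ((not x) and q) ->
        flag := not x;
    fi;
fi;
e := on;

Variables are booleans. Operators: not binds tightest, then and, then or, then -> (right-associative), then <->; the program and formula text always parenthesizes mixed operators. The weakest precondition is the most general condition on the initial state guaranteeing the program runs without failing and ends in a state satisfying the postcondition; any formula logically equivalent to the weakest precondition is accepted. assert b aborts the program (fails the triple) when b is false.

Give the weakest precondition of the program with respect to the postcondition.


Working backward. After the program, not q must hold.
Before e := on: not q
Then branch requires ((e or on) -> (on and (not q))) and ((not (e or on)) -> (not q)); else branch requires (((not x) and q) -> (not (x <-> e))) and ((not ((not x) and q)) -> (not q)).
Before the if: ((q -> (not x)) -> (((e or on) -> (on and (not q))) and ((not (e or on)) -> (not q)))) and ((not (q -> (not x))) -> ((((not x) and q) -> (not (x <-> e))) and ((not ((not x) and q)) -> (not q))))
Before q := not x: ((e or on) -> (on and x)) and ((not (e or on)) -> x)
Before q := on and x: ((e or on) -> (on and x)) and ((not (e or on)) -> x)
Before x := not e: ((e or on) -> (on and (not e))) and ((not (e or on)) -> (not e))
Answer: WP = ((e or on) -> (on and (not e))) and ((not (e or on)) -> (not e))


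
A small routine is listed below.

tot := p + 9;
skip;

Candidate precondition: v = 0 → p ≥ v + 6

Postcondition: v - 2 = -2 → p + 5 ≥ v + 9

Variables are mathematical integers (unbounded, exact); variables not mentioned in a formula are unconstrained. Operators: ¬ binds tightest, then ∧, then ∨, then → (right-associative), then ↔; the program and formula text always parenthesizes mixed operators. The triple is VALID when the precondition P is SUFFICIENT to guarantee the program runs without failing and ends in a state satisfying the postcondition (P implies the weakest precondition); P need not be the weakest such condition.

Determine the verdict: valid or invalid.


Working backward. After the program, the postcondition v - 2 = -2 → p + 5 ≥ v + 9 must hold; in canonical form it is v = 0 → p ≥ v + 4.
Before skip: v = 0 → p ≥ v + 4
Before tot := p + 9: v = 0 → p ≥ v + 4
The weakest precondition is v = 0 → p ≥ v + 4.
Check whether v = 0 → p ≥ v + 6 implies it.
Every state satisfying the precondition satisfies the weakest precondition: the implication holds.
Answer: valid


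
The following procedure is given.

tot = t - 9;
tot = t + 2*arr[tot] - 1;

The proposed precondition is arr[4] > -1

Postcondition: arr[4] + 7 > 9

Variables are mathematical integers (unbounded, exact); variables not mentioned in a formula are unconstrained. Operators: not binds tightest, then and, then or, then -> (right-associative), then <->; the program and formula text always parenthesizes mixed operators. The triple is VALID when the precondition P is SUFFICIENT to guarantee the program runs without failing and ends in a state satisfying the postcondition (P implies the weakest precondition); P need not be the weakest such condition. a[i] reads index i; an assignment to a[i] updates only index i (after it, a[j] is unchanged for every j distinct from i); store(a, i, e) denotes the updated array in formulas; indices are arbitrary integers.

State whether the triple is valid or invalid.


Working backward. After the program, the postcondition arr[4] + 7 > 9 must hold; in canonical form it is arr[4] > 2.
Before tot := t + 2*arr[tot] - 1: arr[4] > 2
Before tot := t - 9: arr[4] > 2
The weakest precondition is arr[4] > 2.
Check whether arr[4] > -1 implies it.
Countermodel: at the initial state arr = {[4] = 0, elsewhere 0}, the precondition holds but the weakest precondition fails.
Answer: invalid


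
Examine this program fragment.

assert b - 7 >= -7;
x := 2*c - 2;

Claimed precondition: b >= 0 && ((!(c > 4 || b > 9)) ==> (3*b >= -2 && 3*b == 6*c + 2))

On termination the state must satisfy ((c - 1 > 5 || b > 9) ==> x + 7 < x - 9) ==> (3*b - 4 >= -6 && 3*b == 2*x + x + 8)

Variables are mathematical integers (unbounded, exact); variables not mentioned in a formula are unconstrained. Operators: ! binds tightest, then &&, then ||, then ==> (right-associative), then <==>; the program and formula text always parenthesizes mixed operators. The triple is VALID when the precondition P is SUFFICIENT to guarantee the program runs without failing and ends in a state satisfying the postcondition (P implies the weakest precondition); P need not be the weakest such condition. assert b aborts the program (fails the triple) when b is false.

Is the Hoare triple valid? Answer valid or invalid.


Working backward. After the program, the postcondition ((c - 1 > 5 || b > 9) ==> x + 7 < x - 9) ==> (3*b - 4 >= -6 && 3*b == 2*x + x + 8) must hold; in canonical form it is (!(c > 6 || b > 9)) ==> (3*b >= -2 && 3*b == 3*x + 8).
Before x := 2*c - 2: (!(c > 6 || b > 9)) ==> (3*b >= -2 && 3*b == 6*c + 2)
Before assert b - 7 >= -7: b >= 0 && ((!(c > 6 || b > 9)) ==> (3*b >= -2 && 3*b == 6*c + 2))
The weakest precondition is b >= 0 && ((!(c > 6 || b > 9)) ==> (3*b >= -2 && 3*b == 6*c + 2)).
Check whether b >= 0 && ((!(c > 4 || b > 9)) ==> (3*b >= -2 && 3*b == 6*c + 2)) implies it.
Countermodel: at the initial state b = 0, c = 5, the precondition holds but the weakest precondition fails.
Answer: invalid


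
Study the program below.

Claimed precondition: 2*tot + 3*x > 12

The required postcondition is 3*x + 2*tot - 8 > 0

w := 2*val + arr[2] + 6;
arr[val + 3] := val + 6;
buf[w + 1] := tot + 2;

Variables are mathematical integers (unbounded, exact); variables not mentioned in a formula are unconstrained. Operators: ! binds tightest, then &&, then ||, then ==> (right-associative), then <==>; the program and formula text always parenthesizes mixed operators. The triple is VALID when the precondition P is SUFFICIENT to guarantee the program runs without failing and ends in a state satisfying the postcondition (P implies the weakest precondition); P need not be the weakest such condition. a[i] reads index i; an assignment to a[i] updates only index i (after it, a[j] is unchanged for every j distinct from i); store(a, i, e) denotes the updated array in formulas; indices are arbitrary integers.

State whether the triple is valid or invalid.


Working backward. After the program, the postcondition 3*x + 2*tot - 8 > 0 must hold; in canonical form it is 2*tot + 3*x > 8.
Before buf[w + 1] := tot + 2: 2*tot + 3*x > 8
Before arr[val + 3] := val + 6: 2*tot + 3*x > 8
Before w := 2*val + arr[2] + 6: 2*tot + 3*x > 8
The weakest precondition is 2*tot + 3*x > 8.
Check whether 2*tot + 3*x > 12 implies it.
Every state satisfying the precondition satisfies the weakest precondition: the implication holds.
Answer: valid


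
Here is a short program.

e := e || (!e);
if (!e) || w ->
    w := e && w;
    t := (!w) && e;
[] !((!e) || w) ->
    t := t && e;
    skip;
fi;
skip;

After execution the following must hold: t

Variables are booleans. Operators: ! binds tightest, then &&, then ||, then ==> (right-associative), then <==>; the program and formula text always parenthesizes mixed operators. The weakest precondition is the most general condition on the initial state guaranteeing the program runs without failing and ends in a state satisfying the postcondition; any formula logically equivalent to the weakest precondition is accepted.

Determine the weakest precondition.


Working backward. After the program, t must hold.
Before skip: t
Then branch requires (!(e && w)) && e; else branch requires t && e.
Before the if: (((!e) || w) ==> ((!(e && w)) && e)) && ((!((!e) || w)) ==> (t && e))
Before e := e || (!e): (w ==> (!w)) && ((!w) ==> t)
Answer: WP = (w ==> (!w)) && ((!w) ==> t)


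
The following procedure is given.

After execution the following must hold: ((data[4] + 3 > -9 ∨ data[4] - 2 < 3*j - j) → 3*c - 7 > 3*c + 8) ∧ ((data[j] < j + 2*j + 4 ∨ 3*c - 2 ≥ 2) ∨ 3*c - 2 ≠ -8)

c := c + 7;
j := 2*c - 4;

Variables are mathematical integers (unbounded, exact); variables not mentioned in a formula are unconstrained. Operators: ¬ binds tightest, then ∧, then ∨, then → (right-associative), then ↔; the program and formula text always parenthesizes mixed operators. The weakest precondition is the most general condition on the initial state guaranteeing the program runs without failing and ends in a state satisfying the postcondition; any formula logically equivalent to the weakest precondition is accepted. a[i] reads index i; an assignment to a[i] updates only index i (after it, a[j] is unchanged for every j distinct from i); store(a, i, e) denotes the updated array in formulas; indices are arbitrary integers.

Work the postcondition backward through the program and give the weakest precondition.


Working backward. After the program, the postcondition ((data[4] + 3 > -9 ∨ data[4] - 2 < 3*j - j) → 3*c - 7 > 3*c + 8) ∧ ((data[j] < j + 2*j + 4 ∨ 3*c - 2 ≥ 2) ∨ 3*c - 2 ≠ -8) must hold; in canonical form it is (¬(data[4] > -12 ∨ data[4] < 2*j + 2)) ∧ (data[j] < 3*j + 4 ∨ 3*c ≥ 4 ∨ 3*c ≠ -6).
Before j := 2*c - 4: (¬(data[4] > -12 ∨ data[4] < 4*c - 6)) ∧ (data[2*c - 4] < 6*c - 8 ∨ 3*c ≥ 4 ∨ 3*c ≠ -6)
Before c := c + 7: (¬(data[4] > -12 ∨ data[4] < 4*c + 22)) ∧ (data[2*c + 10] < 6*c + 34 ∨ 3*c ≥ -17 ∨ 3*c ≠ -27)
Answer: WP = (¬(data[4] > -12 ∨ data[4] < 4*c + 22)) ∧ (data[2*c + 10] < 6*c + 34 ∨ 3*c ≥ -17 ∨ 3*c ≠ -27)


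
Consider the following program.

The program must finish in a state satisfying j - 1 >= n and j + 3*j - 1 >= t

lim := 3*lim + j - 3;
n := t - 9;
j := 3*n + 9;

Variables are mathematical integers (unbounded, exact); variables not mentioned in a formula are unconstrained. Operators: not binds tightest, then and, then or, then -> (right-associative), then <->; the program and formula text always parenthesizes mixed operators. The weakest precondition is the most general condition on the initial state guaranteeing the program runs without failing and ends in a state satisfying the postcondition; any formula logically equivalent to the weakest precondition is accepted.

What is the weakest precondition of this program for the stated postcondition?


Working backward. After the program, the postcondition j - 1 >= n and j + 3*j - 1 >= t must hold; in canonical form it is j >= n + 1 and 4*j >= t + 1.
Before j := 3*n + 9: 2*n >= -8 and 12*n >= t - 35
Before n := t - 9: 2*t >= 10 and 11*t >= 73
Before lim := 3*lim + j - 3: 2*t >= 10 and 11*t >= 73
Answer: WP = 2*t >= 10 and 11*t >= 73


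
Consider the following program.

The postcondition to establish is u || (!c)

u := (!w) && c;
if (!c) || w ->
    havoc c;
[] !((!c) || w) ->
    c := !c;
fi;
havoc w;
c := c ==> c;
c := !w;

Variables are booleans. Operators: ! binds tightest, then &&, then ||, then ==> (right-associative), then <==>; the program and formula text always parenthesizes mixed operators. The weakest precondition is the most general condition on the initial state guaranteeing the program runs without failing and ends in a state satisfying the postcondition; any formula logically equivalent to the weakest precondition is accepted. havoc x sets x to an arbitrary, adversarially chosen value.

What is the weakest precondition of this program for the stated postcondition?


Working backward. After the program, u || (!c) must hold.
Before c := !w: u || w
Before c := c ==> c: u || w
Before havoc w: u
Then branch requires u; else branch requires u.
Before the if: (((!c) || w) ==> u) && ((!((!c) || w)) ==> u)
Before u := (!w) && c: (((!c) || w) ==> ((!w) && c)) && ((!((!c) || w)) ==> ((!w) && c))
Answer: WP = (((!c) || w) ==> ((!w) && c)) && ((!((!c) || w)) ==> ((!w) && c))


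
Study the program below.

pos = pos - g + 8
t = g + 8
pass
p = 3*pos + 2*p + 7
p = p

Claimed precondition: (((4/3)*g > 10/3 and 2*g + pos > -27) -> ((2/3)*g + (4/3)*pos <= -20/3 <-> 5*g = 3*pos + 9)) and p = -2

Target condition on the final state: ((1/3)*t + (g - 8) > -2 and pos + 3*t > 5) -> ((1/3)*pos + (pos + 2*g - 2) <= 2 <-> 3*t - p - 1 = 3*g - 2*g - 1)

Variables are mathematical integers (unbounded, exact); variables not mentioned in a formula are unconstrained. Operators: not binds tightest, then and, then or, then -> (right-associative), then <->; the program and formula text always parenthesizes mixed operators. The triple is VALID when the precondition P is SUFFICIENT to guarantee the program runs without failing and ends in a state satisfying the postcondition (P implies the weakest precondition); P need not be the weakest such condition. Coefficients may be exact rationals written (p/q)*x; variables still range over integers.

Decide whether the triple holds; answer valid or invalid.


Working backward. After the program, the postcondition ((1/3)*t + (g - 8) > -2 and pos + 3*t > 5) -> ((1/3)*pos + (pos + 2*g - 2) <= 2 <-> 3*t - p - 1 = 3*g - 2*g - 1) must hold; in canonical form it is (g + (1/3)*t > 6 and pos + 3*t > 5) -> (2*g + (4/3)*pos <= 4 <-> 3*t = g + p).
Before p := p: (g + (1/3)*t > 6 and pos + 3*t > 5) -> (2*g + (4/3)*pos <= 4 <-> 3*t = g + p)
Before p := 3*pos + 2*p + 7: (g + (1/3)*t > 6 and pos + 3*t > 5) -> (2*g + (4/3)*pos <= 4 <-> 3*t = g + 2*p + 3*pos + 7)
Before skip: (g + (1/3)*t > 6 and pos + 3*t > 5) -> (2*g + (4/3)*pos <= 4 <-> 3*t = g + 2*p + 3*pos + 7)
Before t := g + 8: ((4/3)*g > 10/3 and 3*g + pos > -19) -> (2*g + (4/3)*pos <= 4 <-> 2*g = 2*p + 3*pos - 17)
Before pos := pos - g + 8: ((4/3)*g > 10/3 and 2*g + pos > -27) -> ((2/3)*g + (4/3)*pos <= -20/3 <-> 5*g = 2*p + 3*pos + 7)
The weakest precondition is ((4/3)*g > 10/3 and 2*g + pos > -27) -> ((2/3)*g + (4/3)*pos <= -20/3 <-> 5*g = 2*p + 3*pos + 7).
Check whether (((4/3)*g > 10/3 and 2*g + pos > -27) -> ((2/3)*g + (4/3)*pos <= -20/3 <-> 5*g = 3*pos + 9)) and p = -2 implies it.
Countermodel: at the initial state g = 3, p = -2, pos = 4, the precondition holds but the weakest precondition fails.
Answer: invalid


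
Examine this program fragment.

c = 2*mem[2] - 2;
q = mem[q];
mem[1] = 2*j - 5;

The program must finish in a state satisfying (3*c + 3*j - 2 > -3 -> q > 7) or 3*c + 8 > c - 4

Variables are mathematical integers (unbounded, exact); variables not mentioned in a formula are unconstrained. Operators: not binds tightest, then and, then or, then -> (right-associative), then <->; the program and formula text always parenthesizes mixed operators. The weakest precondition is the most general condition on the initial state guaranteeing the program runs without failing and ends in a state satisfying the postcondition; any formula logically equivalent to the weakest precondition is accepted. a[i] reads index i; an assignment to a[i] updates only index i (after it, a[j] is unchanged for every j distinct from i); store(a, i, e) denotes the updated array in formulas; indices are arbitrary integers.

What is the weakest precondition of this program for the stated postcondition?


Working backward. After the program, the postcondition (3*c + 3*j - 2 > -3 -> q > 7) or 3*c + 8 > c - 4 must hold; in canonical form it is (3*c + 3*j > -1 -> q > 7) or 2*c > -12.
Before mem[1] := 2*j - 5: (3*c + 3*j > -1 -> q > 7) or 2*c > -12
Before q := mem[q]: (3*c + 3*j > -1 -> mem[q] > 7) or 2*c > -12
Before c := 2*mem[2] - 2: (6*mem[2] + 3*j > 5 -> mem[q] > 7) or 4*mem[2] > -8
Answer: WP = (6*mem[2] + 3*j > 5 -> mem[q] > 7) or 4*mem[2] > -8


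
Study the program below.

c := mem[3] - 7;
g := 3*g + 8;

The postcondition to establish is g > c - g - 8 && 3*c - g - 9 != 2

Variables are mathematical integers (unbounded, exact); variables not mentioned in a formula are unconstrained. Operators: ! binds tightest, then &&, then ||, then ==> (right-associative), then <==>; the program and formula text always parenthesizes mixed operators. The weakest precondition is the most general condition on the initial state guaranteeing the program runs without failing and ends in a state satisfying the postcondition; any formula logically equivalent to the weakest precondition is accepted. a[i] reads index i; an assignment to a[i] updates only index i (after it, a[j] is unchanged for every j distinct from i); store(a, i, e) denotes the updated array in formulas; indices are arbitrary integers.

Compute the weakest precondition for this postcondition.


Working backward. After the program, the postcondition g > c - g - 8 && 3*c - g - 9 != 2 must hold; in canonical form it is 2*g > c - 8 && 3*c != g + 11.
Before g := 3*g + 8: 6*g > c - 24 && 3*c != 3*g + 19
Before c := mem[3] - 7: 6*g > mem[3] - 31 && 3*mem[3] != 3*g + 40
Answer: WP = 6*g > mem[3] - 31 && 3*mem[3] != 3*g + 40


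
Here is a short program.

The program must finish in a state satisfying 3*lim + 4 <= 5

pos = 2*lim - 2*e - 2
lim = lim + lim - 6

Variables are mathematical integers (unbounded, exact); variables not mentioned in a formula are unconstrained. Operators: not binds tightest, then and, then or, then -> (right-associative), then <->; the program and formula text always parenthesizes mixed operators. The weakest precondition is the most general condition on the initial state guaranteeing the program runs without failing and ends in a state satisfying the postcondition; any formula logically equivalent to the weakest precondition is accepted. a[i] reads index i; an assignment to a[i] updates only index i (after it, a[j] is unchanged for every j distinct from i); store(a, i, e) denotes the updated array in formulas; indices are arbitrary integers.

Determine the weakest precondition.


Working backward. After the program, the postcondition 3*lim + 4 <= 5 must hold; in canonical form it is 3*lim <= 1.
Before lim := lim + lim - 6: 6*lim <= 19
Before pos := 2*lim - 2*e - 2: 6*lim <= 19
Answer: WP = 6*lim <= 19


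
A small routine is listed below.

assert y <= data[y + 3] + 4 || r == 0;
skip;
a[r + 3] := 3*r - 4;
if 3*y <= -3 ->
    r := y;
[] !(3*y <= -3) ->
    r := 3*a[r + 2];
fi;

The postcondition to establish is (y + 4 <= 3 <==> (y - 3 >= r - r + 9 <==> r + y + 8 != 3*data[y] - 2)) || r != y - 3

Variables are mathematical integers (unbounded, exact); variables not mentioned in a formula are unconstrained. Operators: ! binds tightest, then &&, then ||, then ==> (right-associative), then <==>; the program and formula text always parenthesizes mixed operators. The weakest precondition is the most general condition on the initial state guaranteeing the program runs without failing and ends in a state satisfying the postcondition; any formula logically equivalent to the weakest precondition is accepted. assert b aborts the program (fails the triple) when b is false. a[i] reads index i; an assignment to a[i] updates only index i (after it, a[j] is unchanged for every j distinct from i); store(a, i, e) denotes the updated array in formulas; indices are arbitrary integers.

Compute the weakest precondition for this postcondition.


Working backward. After the program, the postcondition (y + 4 <= 3 <==> (y - 3 >= r - r + 9 <==> r + y + 8 != 3*data[y] - 2)) || r != y - 3 must hold; in canonical form it is (y <= -1 <==> (y >= 12 <==> r + y != 3*data[y] - 10)) || r != y - 3.
Then branch requires true; else branch requires (y <= -1 <==> (y >= 12 <==> 3*a[r + 2] + y != 3*data[y] - 10)) || 3*a[r + 2] != y - 3.
Before the if: (!(3*y <= -3)) ==> ((y <= -1 <==> (y >= 12 <==> 3*a[r + 2] + y != 3*data[y] - 10)) || 3*a[r + 2] != y - 3)
Before a[r + 3] := 3*r - 4: (!(3*y <= -3)) ==> ((y <= -1 <==> (y >= 12 <==> 3*store(a, r + 3, 3*r - 4)[r + 2] + y != 3*data[y] - 10)) || 3*store(a, r + 3, 3*r - 4)[r + 2] != y - 3)
Before skip: (!(3*y <= -3)) ==> ((y <= -1 <==> (y >= 12 <==> 3*store(a, r + 3, 3*r - 4)[r + 2] + y != 3*data[y] - 10)) || 3*store(a, r + 3, 3*r - 4)[r + 2] != y - 3)
Before assert y <= data[y + 3] + 4 || r == 0: (y <= data[y + 3] + 4 || r == 0) && ((!(3*y <= -3)) ==> ((y <= -1 <==> (y >= 12 <==> 3*store(a, r + 3, 3*r - 4)[r + 2] + y != 3*data[y] - 10)) || 3*store(a, r + 3, 3*r - 4)[r + 2] != y - 3))
Answer: WP = (y <= data[y + 3] + 4 || r == 0) && ((!(3*y <= -3)) ==> ((y <= -1 <==> (y >= 12 <==> 3*store(a, r + 3, 3*r - 4)[r + 2] + y != 3*data[y] - 10)) || 3*store(a, r + 3, 3*r - 4)[r + 2] != y - 3))


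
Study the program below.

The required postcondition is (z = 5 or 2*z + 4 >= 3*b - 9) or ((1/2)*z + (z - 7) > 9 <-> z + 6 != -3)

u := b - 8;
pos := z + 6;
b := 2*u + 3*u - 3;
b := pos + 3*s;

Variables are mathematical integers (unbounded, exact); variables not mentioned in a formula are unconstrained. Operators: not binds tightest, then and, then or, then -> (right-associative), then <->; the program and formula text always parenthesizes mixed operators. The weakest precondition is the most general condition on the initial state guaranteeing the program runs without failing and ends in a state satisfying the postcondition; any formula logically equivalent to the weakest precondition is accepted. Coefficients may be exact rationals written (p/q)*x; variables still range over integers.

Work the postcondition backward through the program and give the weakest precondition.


Working backward. After the program, the postcondition (z = 5 or 2*z + 4 >= 3*b - 9) or ((1/2)*z + (z - 7) > 9 <-> z + 6 != -3) must hold; in canonical form it is z = 5 or 2*z >= 3*b - 13 or ((3/2)*z > 16 <-> z != -9).
Before b := pos + 3*s: z = 5 or 2*z >= 3*pos + 9*s - 13 or ((3/2)*z > 16 <-> z != -9)
Before b := 2*u + 3*u - 3: z = 5 or 2*z >= 3*pos + 9*s - 13 or ((3/2)*z > 16 <-> z != -9)
Before pos := z + 6: z = 5 or 9*s + z <= -5 or ((3/2)*z > 16 <-> z != -9)
Before u := b - 8: z = 5 or 9*s + z <= -5 or ((3/2)*z > 16 <-> z != -9)
Answer: WP = z = 5 or 9*s + z <= -5 or ((3/2)*z > 16 <-> z != -9)


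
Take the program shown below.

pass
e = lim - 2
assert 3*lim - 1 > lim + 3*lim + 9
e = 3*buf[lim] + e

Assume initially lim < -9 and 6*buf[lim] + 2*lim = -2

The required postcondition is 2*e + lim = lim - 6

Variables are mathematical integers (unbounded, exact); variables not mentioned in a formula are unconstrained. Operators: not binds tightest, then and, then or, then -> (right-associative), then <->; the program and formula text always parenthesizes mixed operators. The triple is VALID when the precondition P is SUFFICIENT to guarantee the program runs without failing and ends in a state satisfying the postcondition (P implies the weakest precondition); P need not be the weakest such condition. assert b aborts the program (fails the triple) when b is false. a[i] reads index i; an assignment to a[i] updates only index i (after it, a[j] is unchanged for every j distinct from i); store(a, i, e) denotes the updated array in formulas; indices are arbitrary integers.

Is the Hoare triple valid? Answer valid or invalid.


Working backward. After the program, the postcondition 2*e + lim = lim - 6 must hold; in canonical form it is 2*e = -6.
Before e := 3*buf[lim] + e: 6*buf[lim] + 2*e = -6
Before assert 3*lim - 1 > lim + 3*lim + 9: lim < -10 and 6*buf[lim] + 2*e = -6
Before e := lim - 2: lim < -10 and 6*buf[lim] + 2*lim = -2
Before skip: lim < -10 and 6*buf[lim] + 2*lim = -2
The weakest precondition is lim < -10 and 6*buf[lim] + 2*lim = -2.
Check whether lim < -9 and 6*buf[lim] + 2*lim = -2 implies it.
Countermodel: at the initial state buf = {[-10] = 3, elsewhere 3}, lim = -10, the precondition holds but the weakest precondition fails.
Answer: invalid


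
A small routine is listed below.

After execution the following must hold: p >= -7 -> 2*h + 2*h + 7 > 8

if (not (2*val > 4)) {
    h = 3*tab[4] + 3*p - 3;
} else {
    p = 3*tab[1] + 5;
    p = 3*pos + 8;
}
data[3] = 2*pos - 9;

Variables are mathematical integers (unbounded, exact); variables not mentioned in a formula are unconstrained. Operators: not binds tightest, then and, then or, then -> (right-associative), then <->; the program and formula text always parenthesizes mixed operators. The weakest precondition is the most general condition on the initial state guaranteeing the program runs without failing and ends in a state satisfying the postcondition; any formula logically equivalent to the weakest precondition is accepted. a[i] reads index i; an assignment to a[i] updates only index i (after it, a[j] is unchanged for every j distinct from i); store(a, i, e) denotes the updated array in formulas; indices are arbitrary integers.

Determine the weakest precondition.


Working backward. After the program, the postcondition p >= -7 -> 2*h + 2*h + 7 > 8 must hold; in canonical form it is p >= -7 -> 4*h > 1.
Before data[3] := 2*pos - 9: p >= -7 -> 4*h > 1
Then branch requires p >= -7 -> 12*tab[4] + 12*p > 13; else branch requires 3*pos >= -15 -> 4*h > 1.
Before the if: ((not (2*val > 4)) -> (p >= -7 -> 12*tab[4] + 12*p > 13)) and (2*val > 4 -> (3*pos >= -15 -> 4*h > 1))
Answer: WP = ((not (2*val > 4)) -> (p >= -7 -> 12*tab[4] + 12*p > 13)) and (2*val > 4 -> (3*pos >= -15 -> 4*h > 1))


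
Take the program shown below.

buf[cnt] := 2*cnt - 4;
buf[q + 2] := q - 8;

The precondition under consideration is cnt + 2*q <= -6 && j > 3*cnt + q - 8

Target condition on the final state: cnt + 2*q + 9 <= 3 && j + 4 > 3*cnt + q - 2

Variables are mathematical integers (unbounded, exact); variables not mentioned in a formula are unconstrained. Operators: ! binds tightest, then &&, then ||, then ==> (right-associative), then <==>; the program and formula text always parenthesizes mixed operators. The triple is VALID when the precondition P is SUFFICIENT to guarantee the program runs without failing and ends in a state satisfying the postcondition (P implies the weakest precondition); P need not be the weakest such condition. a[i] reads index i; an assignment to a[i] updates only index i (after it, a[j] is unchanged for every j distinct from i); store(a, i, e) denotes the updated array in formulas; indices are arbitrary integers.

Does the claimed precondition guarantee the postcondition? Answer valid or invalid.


Working backward. After the program, the postcondition cnt + 2*q + 9 <= 3 && j + 4 > 3*cnt + q - 2 must hold; in canonical form it is cnt + 2*q <= -6 && j > 3*cnt + q - 6.
Before buf[q + 2] := q - 8: cnt + 2*q <= -6 && j > 3*cnt + q - 6
Before buf[cnt] := 2*cnt - 4: cnt + 2*q <= -6 && j > 3*cnt + q - 6
The weakest precondition is cnt + 2*q <= -6 && j > 3*cnt + q - 6.
Check whether cnt + 2*q <= -6 && j > 3*cnt + q - 8 implies it.
Countermodel: at the initial state cnt = 0, j = -9, q = -3, the precondition holds but the weakest precondition fails.
Answer: invalid


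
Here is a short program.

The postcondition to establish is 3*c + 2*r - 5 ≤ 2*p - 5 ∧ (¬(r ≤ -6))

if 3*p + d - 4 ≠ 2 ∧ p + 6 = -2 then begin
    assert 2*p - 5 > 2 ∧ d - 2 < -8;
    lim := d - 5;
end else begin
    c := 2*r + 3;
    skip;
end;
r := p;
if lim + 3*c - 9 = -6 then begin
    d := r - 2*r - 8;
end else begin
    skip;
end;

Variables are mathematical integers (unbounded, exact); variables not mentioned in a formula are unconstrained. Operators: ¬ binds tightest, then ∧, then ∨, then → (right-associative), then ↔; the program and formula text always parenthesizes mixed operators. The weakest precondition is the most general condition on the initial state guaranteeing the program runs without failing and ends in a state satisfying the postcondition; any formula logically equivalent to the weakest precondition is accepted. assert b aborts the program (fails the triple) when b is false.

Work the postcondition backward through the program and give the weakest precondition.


Working backward. After the program, the postcondition 3*c + 2*r - 5 ≤ 2*p - 5 ∧ (¬(r ≤ -6)) must hold; in canonical form it is 3*c + 2*r ≤ 2*p ∧ (¬(r ≤ -6)).
Then branch requires 3*c + 2*r ≤ 2*p ∧ (¬(r ≤ -6)); else branch requires 3*c + 2*r ≤ 2*p ∧ (¬(r ≤ -6)).
Before the if: (3*c + lim = 3 → (3*c + 2*r ≤ 2*p ∧ (¬(r ≤ -6)))) ∧ ((¬(3*c + lim = 3)) → (3*c + 2*r ≤ 2*p ∧ (¬(r ≤ -6))))
Before r := p: (3*c + lim = 3 → (3*c ≤ 0 ∧ (¬(p ≤ -6)))) ∧ ((¬(3*c + lim = 3)) → (3*c ≤ 0 ∧ (¬(p ≤ -6))))
Then branch requires 2*p > 7 ∧ d < -6 ∧ (3*c + d = 8 → (3*c ≤ 0 ∧ (¬(p ≤ -6)))) ∧ ((¬(3*c + d = 8)) → (3*c ≤ 0 ∧ (¬(p ≤ -6)))); else branch requires (lim + 6*r = -6 → (6*r ≤ -9 ∧ (¬(p ≤ -6)))) ∧ ((¬(lim + 6*r = -6)) → (6*r ≤ -9 ∧ (¬(p ≤ -6)))).
Before the if: ((d + 3*p ≠ 6 ∧ p = -8) → (2*p > 7 ∧ d < -6 ∧ (3*c + d = 8 → (3*c ≤ 0 ∧ (¬(p ≤ -6)))) ∧ ((¬(3*c + d = 8)) → (3*c ≤ 0 ∧ (¬(p ≤ -6)))))) ∧ ((¬(d + 3*p ≠ 6 ∧ p = -8)) → ((lim + 6*r = -6 → (6*r ≤ -9 ∧ (¬(p ≤ -6)))) ∧ ((¬(lim + 6*r = -6)) → (6*r ≤ -9 ∧ (¬(p ≤ -6))))))
Answer: WP = ((d + 3*p ≠ 6 ∧ p = -8) → (2*p > 7 ∧ d < -6 ∧ (3*c + d = 8 → (3*c ≤ 0 ∧ (¬(p ≤ -6)))) ∧ ((¬(3*c + d = 8)) → (3*c ≤ 0 ∧ (¬(p ≤ -6)))))) ∧ ((¬(d + 3*p ≠ 6 ∧ p = -8)) → ((lim + 6*r = -6 → (6*r ≤ -9 ∧ (¬(p ≤ -6)))) ∧ ((¬(lim + 6*r = -6)) → (6*r ≤ -9 ∧ (¬(p ≤ -6))))))


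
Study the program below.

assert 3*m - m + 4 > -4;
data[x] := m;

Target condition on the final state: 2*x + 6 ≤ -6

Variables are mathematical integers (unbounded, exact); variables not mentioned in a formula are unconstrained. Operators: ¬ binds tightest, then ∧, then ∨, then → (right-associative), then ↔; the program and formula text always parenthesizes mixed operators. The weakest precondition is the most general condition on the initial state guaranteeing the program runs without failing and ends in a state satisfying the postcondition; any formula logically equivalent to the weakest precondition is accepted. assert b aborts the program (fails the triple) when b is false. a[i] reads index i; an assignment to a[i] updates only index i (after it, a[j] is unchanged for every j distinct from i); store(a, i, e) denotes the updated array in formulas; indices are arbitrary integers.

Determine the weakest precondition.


Working backward. After the program, the postcondition 2*x + 6 ≤ -6 must hold; in canonical form it is 2*x ≤ -12.
Before data[x] := m: 2*x ≤ -12
Before assert 3*m - m + 4 > -4: 2*m > -8 ∧ 2*x ≤ -12
Answer: WP = 2*m > -8 ∧ 2*x ≤ -12


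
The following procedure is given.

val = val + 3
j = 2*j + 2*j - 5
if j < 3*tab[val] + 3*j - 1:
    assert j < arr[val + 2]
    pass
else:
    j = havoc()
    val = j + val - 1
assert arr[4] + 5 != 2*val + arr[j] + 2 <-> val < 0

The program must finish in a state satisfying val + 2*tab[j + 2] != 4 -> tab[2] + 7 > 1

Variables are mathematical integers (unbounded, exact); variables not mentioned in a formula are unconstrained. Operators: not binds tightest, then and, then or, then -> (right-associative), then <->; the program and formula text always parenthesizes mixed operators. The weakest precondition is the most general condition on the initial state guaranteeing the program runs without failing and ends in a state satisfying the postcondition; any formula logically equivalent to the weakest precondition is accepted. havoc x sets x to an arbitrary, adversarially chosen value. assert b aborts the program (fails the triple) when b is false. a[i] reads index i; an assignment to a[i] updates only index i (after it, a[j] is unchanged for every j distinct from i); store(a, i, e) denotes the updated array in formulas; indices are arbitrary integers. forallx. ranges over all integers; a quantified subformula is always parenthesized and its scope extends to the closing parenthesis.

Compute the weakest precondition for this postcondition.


Working backward. After the program, the postcondition val + 2*tab[j + 2] != 4 -> tab[2] + 7 > 1 must hold; in canonical form it is 2*tab[j + 2] + val != 4 -> tab[2] > -6.
Before assert arr[4] + 5 != 2*val + arr[j] + 2 <-> val < 0: (arr[4] != arr[j] + 2*val - 3 <-> val < 0) and (2*tab[j + 2] + val != 4 -> tab[2] > -6)
Then branch requires j < arr[val + 2] and (arr[4] != arr[j] + 2*val - 3 <-> val < 0) and (2*tab[j + 2] + val != 4 -> tab[2] > -6); else branch requires forall j_1. ((arr[4] != arr[j_1] + 2*j_1 + 2*val - 5 <-> j_1 + val < 1) and (2*tab[j_1 + 2] + j_1 + val != 5 -> tab[2] > -6)).
Before the if: (3*tab[val] + 2*j > 1 -> (j < arr[val + 2] and (arr[4] != arr[j] + 2*val - 3 <-> val < 0) and (2*tab[j + 2] + val != 4 -> tab[2] > -6))) and ((not (3*tab[val] + 2*j > 1)) -> (forall j_1. ((arr[4] != arr[j_1] + 2*j_1 + 2*val - 5 <-> j_1 + val < 1) and (2*tab[j_1 + 2] + j_1 + val != 5 -> tab[2] > -6))))
Before j := 2*j + 2*j - 5: (3*tab[val] + 8*j > 11 -> (4*j < arr[val + 2] + 5 and (arr[4] != arr[4*j - 5] + 2*val - 3 <-> val < 0) and (2*tab[4*j - 3] + val != 4 -> tab[2] > -6))) and ((not (3*tab[val] + 8*j > 11)) -> (forall j_1. ((arr[4] != arr[j_1] + 2*j_1 + 2*val - 5 <-> j_1 + val < 1) and (2*tab[j_1 + 2] + j_1 + val != 5 -> tab[2] > -6))))
Before val := val + 3: (3*tab[val + 3] + 8*j > 11 -> (4*j < arr[val + 5] + 5 and (arr[4] != arr[4*j - 5] + 2*val + 3 <-> val < -3) and (2*tab[4*j - 3] + val != 1 -> tab[2] > -6))) and ((not (3*tab[val + 3] + 8*j > 11)) -> (forall j_1. ((arr[4] != arr[j_1] + 2*j_1 + 2*val + 1 <-> j_1 + val < -2) and (2*tab[j_1 + 2] + j_1 + val != 2 -> tab[2] > -6))))
Answer: WP = (3*tab[val + 3] + 8*j > 11 -> (4*j < arr[val + 5] + 5 and (arr[4] != arr[4*j - 5] + 2*val + 3 <-> val < -3) and (2*tab[4*j - 3] + val != 1 -> tab[2] > -6))) and ((not (3*tab[val + 3] + 8*j > 11)) -> (forall j_1. ((arr[4] != arr[j_1] + 2*j_1 + 2*val + 1 <-> j_1 + val < -2) and (2*tab[j_1 + 2] + j_1 + val != 2 -> tab[2] > -6))))
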